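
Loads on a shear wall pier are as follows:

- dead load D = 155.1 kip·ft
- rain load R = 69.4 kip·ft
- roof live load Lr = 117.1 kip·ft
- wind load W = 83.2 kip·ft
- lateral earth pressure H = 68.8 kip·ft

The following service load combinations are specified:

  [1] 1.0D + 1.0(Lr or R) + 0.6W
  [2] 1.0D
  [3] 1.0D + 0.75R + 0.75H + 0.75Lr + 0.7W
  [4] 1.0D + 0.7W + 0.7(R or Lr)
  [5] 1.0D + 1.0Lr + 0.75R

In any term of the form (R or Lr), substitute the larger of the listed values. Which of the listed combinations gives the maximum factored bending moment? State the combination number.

Combination 3

(Lr or R) → Lr = 117.1 kip·ft; (R or Lr) → Lr = 117.1 kip·ft.
[1] 1.0(155.1) + 1.0(117.1) + 0.6(83.2) = 155.10 + 117.10 + 49.92 = 322.12
[2] 1.0(155.1) = 155.10
[3] 1.0(155.1) + 0.75(69.4) + 0.75(68.8) + 0.75(117.1) + 0.7(83.2) = 155.10 + 52.05 + 51.60 + 87.83 + 58.24 = 404.82
[4] 1.0(155.1) + 0.7(83.2) + 0.7(117.1) = 155.10 + 58.24 + 81.97 = 295.31
[5] 1.0(155.1) + 1.0(117.1) + 0.75(69.4) = 155.10 + 117.10 + 52.05 = 324.25
The largest value is 404.82 kip·ft from combination 3.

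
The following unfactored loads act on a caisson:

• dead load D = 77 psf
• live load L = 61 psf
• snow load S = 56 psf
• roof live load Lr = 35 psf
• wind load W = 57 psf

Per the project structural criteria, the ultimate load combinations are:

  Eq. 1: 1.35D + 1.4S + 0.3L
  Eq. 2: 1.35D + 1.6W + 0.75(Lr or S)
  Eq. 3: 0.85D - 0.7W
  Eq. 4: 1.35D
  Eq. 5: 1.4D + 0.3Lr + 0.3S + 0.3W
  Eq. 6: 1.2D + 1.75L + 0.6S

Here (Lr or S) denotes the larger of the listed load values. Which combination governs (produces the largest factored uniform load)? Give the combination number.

(Lr or S) → S = 56 psf.
Eq. 1: 1.35(77) + 1.4(56) + 0.3(61) = 104.0 + 78.4 + 18.3 = 200.7
Eq. 2: 1.35(77) + 1.6(57) + 0.75(56) = 104.0 + 91.2 + 42.0 = 237.2
Eq. 3: 0.85(77) - 0.7(57) = 65.5 - 39.9 = 25.6
Eq. 4: 1.35(77) = 104.0
Eq. 5: 1.4(77) + 0.3(35) + 0.3(56) + 0.3(57) = 107.8 + 10.5 + 16.8 + 17.1 = 152.2
Eq. 6: 1.2(77) + 1.75(61) + 0.6(56) = 92.4 + 106.8 + 33.6 = 232.8
The largest value is 237.2 psf from combination 2.

Combination 2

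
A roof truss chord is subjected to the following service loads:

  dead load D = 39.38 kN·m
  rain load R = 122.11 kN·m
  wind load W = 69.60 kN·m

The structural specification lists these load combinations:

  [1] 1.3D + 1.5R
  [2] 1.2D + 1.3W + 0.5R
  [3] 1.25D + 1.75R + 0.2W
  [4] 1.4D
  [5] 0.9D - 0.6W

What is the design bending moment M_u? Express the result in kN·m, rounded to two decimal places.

[1] 1.3(39.38) + 1.5(122.11) = 51.19 + 183.17 = 234.36
[2] 1.2(39.38) + 1.3(69.60) + 0.5(122.11) = 198.79
[3] 1.25(39.38) + 1.75(122.11) + 0.2(69.60) = 49.23 + 213.69 + 13.92 = 276.84
[4] 1.4(39.38) = 55.13
[5] 0.9(39.38) - 0.6(69.60) = 35.44 - 41.76 = -6.32
The controlling combination is 3, giving 276.84 kN·m.

276.84 kN·m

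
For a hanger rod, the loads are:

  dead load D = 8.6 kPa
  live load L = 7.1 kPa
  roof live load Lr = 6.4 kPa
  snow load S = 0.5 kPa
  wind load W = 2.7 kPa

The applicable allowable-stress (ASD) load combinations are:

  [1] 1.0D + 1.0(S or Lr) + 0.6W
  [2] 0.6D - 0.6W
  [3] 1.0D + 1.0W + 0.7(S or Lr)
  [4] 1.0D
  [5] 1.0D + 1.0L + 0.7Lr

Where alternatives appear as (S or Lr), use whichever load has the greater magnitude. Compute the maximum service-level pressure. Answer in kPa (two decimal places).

20.18 kPa

(S or Lr) → Lr = 6.4 kPa.
[1] 1.0(8.6) + 1.0(6.4) + 0.6(2.7) = 8.60 + 6.40 + 1.62 = 16.62
[2] 0.6(8.6) - 0.6(2.7) = 5.16 - 1.62 = 3.54
[3] 1.0(8.6) + 1.0(2.7) + 0.7(6.4) = 8.60 + 2.70 + 4.48 = 15.78
[4] 1.0(8.6) = 8.60
[5] 1.0(8.6) + 1.0(7.1) + 0.7(6.4) = 8.60 + 7.10 + 4.48 = 20.18
Maximum is from combination 5.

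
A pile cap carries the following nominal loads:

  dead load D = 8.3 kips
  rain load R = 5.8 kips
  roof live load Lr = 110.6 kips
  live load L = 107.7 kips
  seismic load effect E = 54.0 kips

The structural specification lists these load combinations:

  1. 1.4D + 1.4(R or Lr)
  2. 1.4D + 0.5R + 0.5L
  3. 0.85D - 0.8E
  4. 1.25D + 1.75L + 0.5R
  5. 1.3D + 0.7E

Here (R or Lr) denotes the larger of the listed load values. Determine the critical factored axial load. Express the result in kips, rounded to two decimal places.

(R or Lr) → Lr = 110.6 kips.
1. 1.4(8.3) + 1.4(110.6) = 11.62 + 154.84 = 166.46
2. 1.4(8.3) + 0.5(5.8) + 0.5(107.7) = 11.62 + 2.90 + 53.85 = 68.37
3. 0.85(8.3) - 0.8(54.0) = -36.15
4. 1.25(8.3) + 1.75(107.7) + 0.5(5.8) = 201.75
5. 1.3(8.3) + 0.7(54.0) = 10.79 + 37.80 = 48.59
Combination 4 governs: P_u = 201.75 kips.

201.75 kips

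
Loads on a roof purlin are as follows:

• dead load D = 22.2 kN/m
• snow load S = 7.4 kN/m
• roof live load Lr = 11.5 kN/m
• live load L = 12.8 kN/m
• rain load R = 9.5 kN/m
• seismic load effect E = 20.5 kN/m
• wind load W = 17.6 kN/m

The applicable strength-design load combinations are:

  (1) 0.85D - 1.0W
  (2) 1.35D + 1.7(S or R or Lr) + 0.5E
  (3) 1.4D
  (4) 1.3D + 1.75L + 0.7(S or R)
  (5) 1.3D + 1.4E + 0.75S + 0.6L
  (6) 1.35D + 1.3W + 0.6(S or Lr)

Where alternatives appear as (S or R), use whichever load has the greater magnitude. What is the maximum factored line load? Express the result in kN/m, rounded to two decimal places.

(S or R or Lr) → Lr = 11.5 kN/m; (S or R) → R = 9.5 kN/m; (S or Lr) → Lr = 11.5 kN/m.
(1) 0.85(22.2) - 1.0(17.6) = 18.87 - 17.60 = 1.27
(2) 1.35(22.2) + 1.7(11.5) + 0.5(20.5) = 29.97 + 19.55 + 10.25 = 59.77
(3) 1.4(22.2) = 31.08
(4) 1.3(22.2) + 1.75(12.8) + 0.7(9.5) = 28.86 + 22.40 + 6.65 = 57.91
(5) 1.3(22.2) + 1.4(20.5) + 0.75(7.4) + 0.6(12.8) = 28.86 + 28.70 + 5.55 + 7.68 = 70.79
(6) 1.35(22.2) + 1.3(17.6) + 0.6(11.5) = 29.97 + 22.88 + 6.90 = 59.75
Combination 5 governs: w_u = 70.79 kN/m.

70.79 kN/m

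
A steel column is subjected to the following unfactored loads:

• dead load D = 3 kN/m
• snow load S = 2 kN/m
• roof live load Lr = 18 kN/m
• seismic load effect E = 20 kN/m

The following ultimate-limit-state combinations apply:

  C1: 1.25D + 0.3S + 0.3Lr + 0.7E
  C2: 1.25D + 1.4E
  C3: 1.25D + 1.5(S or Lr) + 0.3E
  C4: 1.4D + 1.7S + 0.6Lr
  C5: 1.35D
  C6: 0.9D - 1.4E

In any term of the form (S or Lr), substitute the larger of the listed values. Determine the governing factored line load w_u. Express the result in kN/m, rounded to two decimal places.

(S or Lr) → Lr = 18 kN/m.
C1: 1.25(3) + 0.3(2) + 0.3(18) + 0.7(20) = 23.75
C2: 1.25(3) + 1.4(20) = 31.75
C3: 1.25(3) + 1.5(18) + 0.3(20) = 36.75
C4: 1.4(3) + 1.7(2) + 0.6(18) = 18.40
C5: 1.35(3) = 4.05
C6: 0.9(3) - 1.4(20) = -25.30
Maximum is from combination 3.

36.75 kN/m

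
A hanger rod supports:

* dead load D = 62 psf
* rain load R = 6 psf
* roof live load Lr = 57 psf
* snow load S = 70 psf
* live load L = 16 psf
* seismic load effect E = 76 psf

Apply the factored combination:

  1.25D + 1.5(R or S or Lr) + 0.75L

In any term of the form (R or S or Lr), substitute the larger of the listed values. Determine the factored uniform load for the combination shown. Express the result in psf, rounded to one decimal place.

(R or S or Lr) → S = 70 psf.
1.25(62) + 1.5(70) + 0.75(16) = 194.5
q_u = 194.5 psf.

194.5 psf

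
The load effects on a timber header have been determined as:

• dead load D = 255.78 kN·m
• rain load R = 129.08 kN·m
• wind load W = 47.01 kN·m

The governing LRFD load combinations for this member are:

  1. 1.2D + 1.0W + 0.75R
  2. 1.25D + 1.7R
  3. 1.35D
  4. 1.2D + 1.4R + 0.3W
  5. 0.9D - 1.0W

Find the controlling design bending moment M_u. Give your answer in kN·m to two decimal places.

1. 1.2(255.78) + 1.0(47.01) + 0.75(129.08) = 306.94 + 47.01 + 96.81 = 450.76
2. 1.25(255.78) + 1.7(129.08) = 539.16
3. 1.35(255.78) = 345.30
4. 1.2(255.78) + 1.4(129.08) + 0.3(47.01) = 306.94 + 180.71 + 14.10 = 501.75
5. 0.9(255.78) - 1.0(47.01) = 230.20 - 47.01 = 183.19
Maximum is from combination 2.

539.16 kN·m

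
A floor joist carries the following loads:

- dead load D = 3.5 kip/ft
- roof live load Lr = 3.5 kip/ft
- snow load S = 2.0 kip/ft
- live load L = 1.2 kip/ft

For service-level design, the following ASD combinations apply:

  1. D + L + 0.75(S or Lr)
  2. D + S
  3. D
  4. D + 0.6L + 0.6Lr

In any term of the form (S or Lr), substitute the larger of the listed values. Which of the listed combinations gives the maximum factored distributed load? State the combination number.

(S or Lr) → Lr = 3.5 kip/ft.
1. 1.0(3.5) + 1.0(1.2) + 0.75(3.5) = 7.3
2. 1.0(3.5) + 1.0(2.0) = 5.5
3. 1.0(3.5) = 3.5
4. 1.0(3.5) + 0.6(1.2) + 0.6(3.5) = 6.3
The largest value is 7.3 kip/ft from combination 1.

Combination 1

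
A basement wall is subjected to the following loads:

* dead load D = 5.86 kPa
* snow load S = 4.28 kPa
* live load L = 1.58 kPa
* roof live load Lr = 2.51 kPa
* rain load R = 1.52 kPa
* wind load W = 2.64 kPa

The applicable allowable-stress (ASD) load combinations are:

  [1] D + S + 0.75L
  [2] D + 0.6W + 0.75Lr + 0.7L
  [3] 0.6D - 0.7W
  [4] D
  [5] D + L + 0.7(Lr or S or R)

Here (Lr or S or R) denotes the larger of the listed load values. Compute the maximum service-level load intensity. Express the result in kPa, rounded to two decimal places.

11.33 kPa

(Lr or S or R) → S = 4.28 kPa.
[1] 1.0(5.86) + 1.0(4.28) + 0.75(1.58) = 11.33
[2] 1.0(5.86) + 0.6(2.64) + 0.75(2.51) + 0.7(1.58) = 10.43
[3] 0.6(5.86) - 0.7(2.64) = 1.67
[4] 1.0(5.86) = 5.86
[5] 1.0(5.86) + 1.0(1.58) + 0.7(4.28) = 10.44
Combination 1 governs: q = 11.33 kPa.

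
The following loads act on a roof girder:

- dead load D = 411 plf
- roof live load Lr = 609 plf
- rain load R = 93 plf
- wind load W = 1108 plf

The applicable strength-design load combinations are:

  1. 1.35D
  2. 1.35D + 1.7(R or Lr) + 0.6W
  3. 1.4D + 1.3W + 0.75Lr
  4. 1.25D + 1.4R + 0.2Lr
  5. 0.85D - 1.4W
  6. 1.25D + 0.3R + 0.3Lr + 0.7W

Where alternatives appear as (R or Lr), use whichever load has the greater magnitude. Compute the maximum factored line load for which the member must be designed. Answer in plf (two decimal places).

2472.55 plf

(R or Lr) → Lr = 609 plf.
1. 1.35(411) = 554.85
2. 1.35(411) + 1.7(609) + 0.6(1108) = 554.85 + 1035.30 + 664.80 = 2254.95
3. 1.4(411) + 1.3(1108) + 0.75(609) = 575.40 + 1440.40 + 456.75 = 2472.55
4. 1.25(411) + 1.4(93) + 0.2(609) = 513.75 + 130.20 + 121.80 = 765.75
5. 0.85(411) - 1.4(1108) = 349.35 - 1551.20 = -1201.85
6. 1.25(411) + 0.3(93) + 0.3(609) + 0.7(1108) = 513.75 + 27.90 + 182.70 + 775.60 = 1499.95
The controlling combination is 3, giving 2472.55 plf.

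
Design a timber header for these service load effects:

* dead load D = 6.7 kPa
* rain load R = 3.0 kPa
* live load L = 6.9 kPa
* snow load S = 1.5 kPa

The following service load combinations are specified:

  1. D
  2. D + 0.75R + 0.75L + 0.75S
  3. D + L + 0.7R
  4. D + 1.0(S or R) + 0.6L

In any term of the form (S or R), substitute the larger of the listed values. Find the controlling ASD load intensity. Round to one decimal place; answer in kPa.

15.7 kPa

(S or R) → R = 3.0 kPa.
1. 1.0(6.7) = 6.7
2. 1.0(6.7) + 0.75(3.0) + 0.75(6.9) + 0.75(1.5) = 15.3
3. 1.0(6.7) + 1.0(6.9) + 0.7(3.0) = 15.7
4. 1.0(6.7) + 1.0(3.0) + 0.6(6.9) = 13.8
Maximum is from combination 3.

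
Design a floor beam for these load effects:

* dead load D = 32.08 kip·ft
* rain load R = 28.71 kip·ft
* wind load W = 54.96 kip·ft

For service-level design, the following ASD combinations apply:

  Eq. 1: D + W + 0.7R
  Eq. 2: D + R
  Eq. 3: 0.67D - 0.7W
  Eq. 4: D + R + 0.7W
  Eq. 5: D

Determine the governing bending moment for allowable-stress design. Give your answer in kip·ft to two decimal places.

Eq. 1: 1.0(32.08) + 1.0(54.96) + 0.7(28.71) = 107.14
Eq. 2: 1.0(32.08) + 1.0(28.71) = 60.79
Eq. 3: 0.67(32.08) - 0.7(54.96) = -16.98
Eq. 4: 1.0(32.08) + 1.0(28.71) + 0.7(54.96) = 99.26
Eq. 5: 1.0(32.08) = 32.08
Maximum is from combination 1.

107.14 kip·ft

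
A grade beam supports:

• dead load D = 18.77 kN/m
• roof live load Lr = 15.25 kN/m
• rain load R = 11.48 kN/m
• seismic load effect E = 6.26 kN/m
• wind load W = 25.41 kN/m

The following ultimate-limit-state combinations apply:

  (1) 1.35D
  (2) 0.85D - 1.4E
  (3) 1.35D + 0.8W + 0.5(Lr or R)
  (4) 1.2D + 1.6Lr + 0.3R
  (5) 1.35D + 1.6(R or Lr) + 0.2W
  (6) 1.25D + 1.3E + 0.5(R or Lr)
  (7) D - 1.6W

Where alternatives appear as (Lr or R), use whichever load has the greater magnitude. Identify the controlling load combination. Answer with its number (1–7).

Combination 5

(Lr or R) → Lr = 15.25 kN/m; (R or Lr) → Lr = 15.25 kN/m.
(1) 1.35(18.77) = 25.34
(2) 0.85(18.77) - 1.4(6.26) = 15.95 - 8.76 = 7.19
(3) 1.35(18.77) + 0.8(25.41) + 0.5(15.25) = 53.29
(4) 1.2(18.77) + 1.6(15.25) + 0.3(11.48) = 50.37
(5) 1.35(18.77) + 1.6(15.25) + 0.2(25.41) = 25.34 + 24.40 + 5.08 = 54.82
(6) 1.25(18.77) + 1.3(6.26) + 0.5(15.25) = 23.46 + 8.14 + 7.63 = 39.23
(7) 1.0(18.77) - 1.6(25.41) = 18.77 - 40.66 = -21.89
The largest value is 54.82 kN/m from combination 5.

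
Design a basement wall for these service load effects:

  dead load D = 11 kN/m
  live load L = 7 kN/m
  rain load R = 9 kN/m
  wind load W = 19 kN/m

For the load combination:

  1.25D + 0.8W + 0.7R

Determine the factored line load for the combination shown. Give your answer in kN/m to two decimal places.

1.25(11) + 0.8(19) + 0.7(9) = 13.75 + 15.20 + 6.30 = 35.25
w_u = 35.25 kN/m.

35.25 kN/m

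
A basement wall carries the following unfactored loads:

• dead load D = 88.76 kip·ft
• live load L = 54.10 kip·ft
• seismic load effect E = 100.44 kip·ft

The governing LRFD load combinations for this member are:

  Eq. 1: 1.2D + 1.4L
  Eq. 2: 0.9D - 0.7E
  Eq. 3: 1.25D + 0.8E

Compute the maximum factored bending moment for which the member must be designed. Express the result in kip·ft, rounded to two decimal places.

Eq. 1: 1.2(88.76) + 1.4(54.10) = 106.51 + 75.74 = 182.25
Eq. 2: 0.9(88.76) - 0.7(100.44) = 9.58
Eq. 3: 1.25(88.76) + 0.8(100.44) = 110.95 + 80.35 = 191.30
The controlling combination is 3, giving 191.30 kip·ft.

191.30 kip·ft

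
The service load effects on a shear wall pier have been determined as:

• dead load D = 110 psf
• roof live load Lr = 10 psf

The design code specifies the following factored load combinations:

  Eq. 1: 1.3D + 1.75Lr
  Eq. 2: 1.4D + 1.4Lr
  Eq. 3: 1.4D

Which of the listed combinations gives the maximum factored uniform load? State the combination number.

Combination 2

Eq. 1: 1.3(110) + 1.75(10) = 160.5
Eq. 2: 1.4(110) + 1.4(10) = 168.0
Eq. 3: 1.4(110) = 154.0
The largest value is 168.0 psf from combination 2.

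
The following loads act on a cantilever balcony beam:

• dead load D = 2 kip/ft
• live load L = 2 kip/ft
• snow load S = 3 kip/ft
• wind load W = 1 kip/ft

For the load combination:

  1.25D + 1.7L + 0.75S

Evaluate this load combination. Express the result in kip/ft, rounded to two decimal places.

8.15 kip/ft

1.25(2) + 1.7(2) + 0.75(3) = 2.50 + 3.40 + 2.25 = 8.15
w_u = 8.15 kip/ft.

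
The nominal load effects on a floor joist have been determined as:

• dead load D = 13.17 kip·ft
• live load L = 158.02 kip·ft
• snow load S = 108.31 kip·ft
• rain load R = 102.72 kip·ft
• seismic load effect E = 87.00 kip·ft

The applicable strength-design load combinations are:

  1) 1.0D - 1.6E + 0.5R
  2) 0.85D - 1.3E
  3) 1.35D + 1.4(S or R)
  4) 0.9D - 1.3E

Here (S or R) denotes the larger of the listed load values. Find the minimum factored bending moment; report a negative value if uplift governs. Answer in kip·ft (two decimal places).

-101.91 kip·ft

(S or R) → S = 108.31 kip·ft.
1) 1.0(13.17) - 1.6(87.00) + 0.5(102.72) = -74.67
2) 0.85(13.17) - 1.3(87.00) = -101.91
3) 1.35(13.17) + 1.4(108.31) = 169.41
4) 0.9(13.17) - 1.3(87.00) = -101.25
Combination 2 gives the minimum: -101.91 kip·ft.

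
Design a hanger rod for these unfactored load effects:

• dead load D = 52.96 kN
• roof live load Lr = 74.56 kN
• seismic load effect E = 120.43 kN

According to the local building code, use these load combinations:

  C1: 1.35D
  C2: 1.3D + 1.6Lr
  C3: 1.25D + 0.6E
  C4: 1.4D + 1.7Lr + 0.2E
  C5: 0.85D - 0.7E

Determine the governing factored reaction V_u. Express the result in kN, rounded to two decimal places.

C1: 1.35(52.96) = 71.50
C2: 1.3(52.96) + 1.6(74.56) = 188.14
C3: 1.25(52.96) + 0.6(120.43) = 66.20 + 72.26 = 138.46
C4: 1.4(52.96) + 1.7(74.56) + 0.2(120.43) = 74.14 + 126.75 + 24.09 = 224.98
C5: 0.85(52.96) - 0.7(120.43) = -39.29
Maximum is from combination 4.

224.98 kN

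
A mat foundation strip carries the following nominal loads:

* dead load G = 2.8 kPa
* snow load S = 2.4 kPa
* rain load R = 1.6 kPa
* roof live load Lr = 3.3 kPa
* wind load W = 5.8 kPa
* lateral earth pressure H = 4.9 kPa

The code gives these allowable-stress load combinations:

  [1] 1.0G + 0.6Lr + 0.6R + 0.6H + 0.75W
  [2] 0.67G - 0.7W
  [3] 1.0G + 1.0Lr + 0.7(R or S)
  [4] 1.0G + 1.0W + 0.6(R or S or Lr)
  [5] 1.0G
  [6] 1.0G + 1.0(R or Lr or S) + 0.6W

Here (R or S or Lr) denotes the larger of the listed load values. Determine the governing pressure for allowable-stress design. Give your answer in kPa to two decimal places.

13.03 kPa

(R or S) → S = 2.4 kPa; (R or S or Lr) → Lr = 3.3 kPa; (R or Lr or S) → Lr = 3.3 kPa.
[1] 1.0(2.8) + 0.6(3.3) + 0.6(1.6) + 0.6(4.9) + 0.75(5.8) = 2.80 + 1.98 + 0.96 + 2.94 + 4.35 = 13.03
[2] 0.67(2.8) - 0.7(5.8) = 1.88 - 4.06 = -2.18
[3] 1.0(2.8) + 1.0(3.3) + 0.7(2.4) = 2.80 + 3.30 + 1.68 = 7.78
[4] 1.0(2.8) + 1.0(5.8) + 0.6(3.3) = 2.80 + 5.80 + 1.98 = 10.58
[5] 1.0(2.8) = 2.80
[6] 1.0(2.8) + 1.0(3.3) + 0.6(5.8) = 2.80 + 3.30 + 3.48 = 9.58
Combination 1 governs: p = 13.03 kPa.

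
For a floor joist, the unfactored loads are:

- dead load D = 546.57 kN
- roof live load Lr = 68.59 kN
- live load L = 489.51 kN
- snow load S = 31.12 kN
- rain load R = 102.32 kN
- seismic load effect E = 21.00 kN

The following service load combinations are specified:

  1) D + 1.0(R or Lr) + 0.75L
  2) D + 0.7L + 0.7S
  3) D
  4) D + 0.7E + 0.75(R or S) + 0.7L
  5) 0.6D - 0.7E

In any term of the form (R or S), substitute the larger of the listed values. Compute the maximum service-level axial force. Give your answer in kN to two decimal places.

1016.02 kN

(R or Lr) → R = 102.32 kN; (R or S) → R = 102.32 kN.
1) 1.0(546.57) + 1.0(102.32) + 0.75(489.51) = 1016.02
2) 1.0(546.57) + 0.7(489.51) + 0.7(31.12) = 911.01
3) 1.0(546.57) = 546.57
4) 1.0(546.57) + 0.7(21.00) + 0.75(102.32) + 0.7(489.51) = 980.67
5) 0.6(546.57) - 0.7(21.00) = 313.24
Maximum is from combination 1.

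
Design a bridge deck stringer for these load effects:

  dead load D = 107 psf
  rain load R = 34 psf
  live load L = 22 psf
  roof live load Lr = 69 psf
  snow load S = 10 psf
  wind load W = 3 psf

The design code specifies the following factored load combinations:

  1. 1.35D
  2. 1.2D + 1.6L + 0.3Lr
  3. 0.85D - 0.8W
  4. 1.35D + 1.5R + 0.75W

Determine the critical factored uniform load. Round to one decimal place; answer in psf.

1. 1.35(107) = 144.5
2. 1.2(107) + 1.6(22) + 0.3(69) = 184.3
3. 0.85(107) - 0.8(3) = 88.6
4. 1.35(107) + 1.5(34) + 0.75(3) = 197.7
The controlling combination is 4, giving 197.7 psf.

197.7 psf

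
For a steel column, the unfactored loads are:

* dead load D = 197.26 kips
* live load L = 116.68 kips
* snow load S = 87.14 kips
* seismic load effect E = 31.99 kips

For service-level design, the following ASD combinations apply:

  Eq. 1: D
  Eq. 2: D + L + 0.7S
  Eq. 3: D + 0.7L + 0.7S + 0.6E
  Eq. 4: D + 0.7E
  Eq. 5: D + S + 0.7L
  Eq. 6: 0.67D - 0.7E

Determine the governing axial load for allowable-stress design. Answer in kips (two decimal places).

374.94 kips

Eq. 1: 1.0(197.26) = 197.26
Eq. 2: 1.0(197.26) + 1.0(116.68) + 0.7(87.14) = 197.26 + 116.68 + 61.00 = 374.94
Eq. 3: 1.0(197.26) + 0.7(116.68) + 0.7(87.14) + 0.6(31.99) = 197.26 + 81.68 + 61.00 + 19.19 = 359.13
Eq. 4: 1.0(197.26) + 0.7(31.99) = 197.26 + 22.39 = 219.65
Eq. 5: 1.0(197.26) + 1.0(87.14) + 0.7(116.68) = 197.26 + 87.14 + 81.68 = 366.08
Eq. 6: 0.67(197.26) - 0.7(31.99) = 132.16 - 22.39 = 109.77
Combination 2 governs: P = 374.94 kips.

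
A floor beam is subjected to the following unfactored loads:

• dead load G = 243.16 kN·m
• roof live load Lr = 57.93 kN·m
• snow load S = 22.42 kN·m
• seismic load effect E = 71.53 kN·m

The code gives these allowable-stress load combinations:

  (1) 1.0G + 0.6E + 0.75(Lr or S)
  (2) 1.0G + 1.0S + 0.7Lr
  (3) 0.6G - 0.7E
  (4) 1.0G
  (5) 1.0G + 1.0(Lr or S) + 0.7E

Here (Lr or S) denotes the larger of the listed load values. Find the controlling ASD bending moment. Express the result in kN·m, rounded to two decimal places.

351.16 kN·m

(Lr or S) → Lr = 57.93 kN·m.
(1) 1.0(243.16) + 0.6(71.53) + 0.75(57.93) = 243.16 + 42.92 + 43.45 = 329.53
(2) 1.0(243.16) + 1.0(22.42) + 0.7(57.93) = 243.16 + 22.42 + 40.55 = 306.13
(3) 0.6(243.16) - 0.7(71.53) = 145.90 - 50.07 = 95.83
(4) 1.0(243.16) = 243.16
(5) 1.0(243.16) + 1.0(57.93) + 0.7(71.53) = 243.16 + 57.93 + 50.07 = 351.16
Maximum is from combination 5.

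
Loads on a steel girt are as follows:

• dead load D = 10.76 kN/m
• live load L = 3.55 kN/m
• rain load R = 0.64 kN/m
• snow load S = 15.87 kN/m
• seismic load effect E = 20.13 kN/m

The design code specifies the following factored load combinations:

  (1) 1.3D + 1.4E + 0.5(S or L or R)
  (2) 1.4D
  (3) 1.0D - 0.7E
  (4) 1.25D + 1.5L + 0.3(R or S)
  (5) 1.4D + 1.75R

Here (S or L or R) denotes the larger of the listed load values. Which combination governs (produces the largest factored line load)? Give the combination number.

Combination 1

(S or L or R) → S = 15.87 kN/m; (R or S) → S = 15.87 kN/m.
(1) 1.3(10.76) + 1.4(20.13) + 0.5(15.87) = 13.99 + 28.18 + 7.94 = 50.11
(2) 1.4(10.76) = 15.06
(3) 1.0(10.76) - 0.7(20.13) = 10.76 - 14.09 = -3.33
(4) 1.25(10.76) + 1.5(3.55) + 0.3(15.87) = 13.45 + 5.33 + 4.76 = 23.54
(5) 1.4(10.76) + 1.75(0.64) = 15.06 + 1.12 = 16.18
The largest value is 50.11 kN/m from combination 1.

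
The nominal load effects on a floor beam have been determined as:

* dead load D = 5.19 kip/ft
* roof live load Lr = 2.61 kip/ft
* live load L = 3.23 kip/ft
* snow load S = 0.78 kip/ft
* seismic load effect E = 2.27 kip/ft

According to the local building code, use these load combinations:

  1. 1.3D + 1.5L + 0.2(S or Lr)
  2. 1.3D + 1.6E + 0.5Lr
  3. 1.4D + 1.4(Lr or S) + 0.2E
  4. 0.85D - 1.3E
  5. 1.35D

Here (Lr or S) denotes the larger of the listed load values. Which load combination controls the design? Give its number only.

(S or Lr) → Lr = 2.61 kip/ft; (Lr or S) → Lr = 2.61 kip/ft.
1. 1.3(5.19) + 1.5(3.23) + 0.2(2.61) = 12.11
2. 1.3(5.19) + 1.6(2.27) + 0.5(2.61) = 11.68
3. 1.4(5.19) + 1.4(2.61) + 0.2(2.27) = 11.37
4. 0.85(5.19) - 1.3(2.27) = 1.46
5. 1.35(5.19) = 7.01
The largest value is 12.11 kip/ft from combination 1.

Combination 1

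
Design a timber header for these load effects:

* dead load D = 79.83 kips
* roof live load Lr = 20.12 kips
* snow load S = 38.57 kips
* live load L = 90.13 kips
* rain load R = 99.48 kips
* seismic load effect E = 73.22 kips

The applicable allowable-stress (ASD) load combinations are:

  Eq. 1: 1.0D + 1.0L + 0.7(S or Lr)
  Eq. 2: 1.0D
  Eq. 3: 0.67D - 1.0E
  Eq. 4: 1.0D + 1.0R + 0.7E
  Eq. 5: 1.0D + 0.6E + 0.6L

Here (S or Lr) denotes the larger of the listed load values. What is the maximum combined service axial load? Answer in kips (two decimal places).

(S or Lr) → S = 38.57 kips.
Eq. 1: 1.0(79.83) + 1.0(90.13) + 0.7(38.57) = 196.96
Eq. 2: 1.0(79.83) = 79.83
Eq. 3: 0.67(79.83) - 1.0(73.22) = -19.73
Eq. 4: 1.0(79.83) + 1.0(99.48) + 0.7(73.22) = 230.56
Eq. 5: 1.0(79.83) + 0.6(73.22) + 0.6(90.13) = 177.84
The controlling combination is 4, giving 230.56 kips.

230.56 kips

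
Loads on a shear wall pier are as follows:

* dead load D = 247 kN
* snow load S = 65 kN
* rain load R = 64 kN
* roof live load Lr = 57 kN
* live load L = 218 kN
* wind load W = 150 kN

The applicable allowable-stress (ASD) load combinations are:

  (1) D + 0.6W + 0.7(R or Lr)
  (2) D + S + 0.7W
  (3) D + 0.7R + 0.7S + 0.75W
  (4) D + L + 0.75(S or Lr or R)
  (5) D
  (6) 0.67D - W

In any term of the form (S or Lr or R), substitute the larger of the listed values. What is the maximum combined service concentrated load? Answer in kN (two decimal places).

513.75 kN

(R or Lr) → R = 64 kN; (S or Lr or R) → S = 65 kN.
(1) 1.0(247) + 0.6(150) + 0.7(64) = 247.00 + 90.00 + 44.80 = 381.80
(2) 1.0(247) + 1.0(65) + 0.7(150) = 247.00 + 65.00 + 105.00 = 417.00
(3) 1.0(247) + 0.7(64) + 0.7(65) + 0.75(150) = 247.00 + 44.80 + 45.50 + 112.50 = 449.80
(4) 1.0(247) + 1.0(218) + 0.75(65) = 247.00 + 218.00 + 48.75 = 513.75
(5) 1.0(247) = 247.00
(6) 0.67(247) - 1.0(150) = 165.49 - 150.00 = 15.49
Maximum is from combination 4.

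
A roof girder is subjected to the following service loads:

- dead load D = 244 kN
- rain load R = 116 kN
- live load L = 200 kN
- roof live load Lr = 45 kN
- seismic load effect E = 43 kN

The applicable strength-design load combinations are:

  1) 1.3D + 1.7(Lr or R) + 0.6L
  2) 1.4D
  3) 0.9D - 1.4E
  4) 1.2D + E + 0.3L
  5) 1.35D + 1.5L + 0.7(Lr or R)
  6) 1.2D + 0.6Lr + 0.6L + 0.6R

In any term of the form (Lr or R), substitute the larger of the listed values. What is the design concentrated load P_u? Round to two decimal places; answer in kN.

(Lr or R) → R = 116 kN.
1) 1.3(244) + 1.7(116) + 0.6(200) = 317.20 + 197.20 + 120.00 = 634.40
2) 1.4(244) = 341.60
3) 0.9(244) - 1.4(43) = 219.60 - 60.20 = 159.40
4) 1.2(244) + 1.0(43) + 0.3(200) = 292.80 + 43.00 + 60.00 = 395.80
5) 1.35(244) + 1.5(200) + 0.7(116) = 329.40 + 300.00 + 81.20 = 710.60
6) 1.2(244) + 0.6(45) + 0.6(200) + 0.6(116) = 292.80 + 27.00 + 120.00 + 69.60 = 509.40
Maximum is from combination 5.

710.60 kN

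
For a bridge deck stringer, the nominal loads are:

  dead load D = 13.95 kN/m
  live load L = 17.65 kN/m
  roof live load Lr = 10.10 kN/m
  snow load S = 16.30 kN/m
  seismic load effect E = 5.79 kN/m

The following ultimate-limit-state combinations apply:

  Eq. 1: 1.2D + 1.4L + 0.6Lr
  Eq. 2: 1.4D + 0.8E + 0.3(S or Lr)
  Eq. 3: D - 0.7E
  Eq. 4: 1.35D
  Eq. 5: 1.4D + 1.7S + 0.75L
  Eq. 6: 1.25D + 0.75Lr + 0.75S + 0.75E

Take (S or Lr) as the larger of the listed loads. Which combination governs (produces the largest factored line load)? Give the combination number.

(S or Lr) → S = 16.30 kN/m.
Eq. 1: 1.2(13.95) + 1.4(17.65) + 0.6(10.10) = 16.74 + 24.71 + 6.06 = 47.51
Eq. 2: 1.4(13.95) + 0.8(5.79) + 0.3(16.30) = 19.53 + 4.63 + 4.89 = 29.05
Eq. 3: 1.0(13.95) - 0.7(5.79) = 13.95 - 4.05 = 9.90
Eq. 4: 1.35(13.95) = 18.83
Eq. 5: 1.4(13.95) + 1.7(16.30) + 0.75(17.65) = 19.53 + 27.71 + 13.24 = 60.48
Eq. 6: 1.25(13.95) + 0.75(10.10) + 0.75(16.30) + 0.75(5.79) = 41.58
The largest value is 60.48 kN/m from combination 5.

Combination 5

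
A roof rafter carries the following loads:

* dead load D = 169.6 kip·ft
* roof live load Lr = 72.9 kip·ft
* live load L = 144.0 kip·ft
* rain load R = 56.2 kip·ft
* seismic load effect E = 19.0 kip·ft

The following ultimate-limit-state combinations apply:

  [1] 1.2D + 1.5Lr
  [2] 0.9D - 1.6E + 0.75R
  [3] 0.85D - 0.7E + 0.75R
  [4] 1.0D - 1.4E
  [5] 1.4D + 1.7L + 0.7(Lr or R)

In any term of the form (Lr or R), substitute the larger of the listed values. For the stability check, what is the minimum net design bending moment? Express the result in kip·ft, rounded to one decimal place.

143.0 kip·ft

(Lr or R) → Lr = 72.9 kip·ft.
[1] 1.2(169.6) + 1.5(72.9) = 203.5 + 109.4 = 312.9
[2] 0.9(169.6) - 1.6(19.0) + 0.75(56.2) = 152.6 - 30.4 + 42.2 = 164.4
[3] 0.85(169.6) - 0.7(19.0) + 0.75(56.2) = 173.0
[4] 1.0(169.6) - 1.4(19.0) = 169.6 - 26.6 = 143.0
[5] 1.4(169.6) + 1.7(144.0) + 0.7(72.9) = 533.3
Combination 4 gives the minimum: 143.0 kip·ft.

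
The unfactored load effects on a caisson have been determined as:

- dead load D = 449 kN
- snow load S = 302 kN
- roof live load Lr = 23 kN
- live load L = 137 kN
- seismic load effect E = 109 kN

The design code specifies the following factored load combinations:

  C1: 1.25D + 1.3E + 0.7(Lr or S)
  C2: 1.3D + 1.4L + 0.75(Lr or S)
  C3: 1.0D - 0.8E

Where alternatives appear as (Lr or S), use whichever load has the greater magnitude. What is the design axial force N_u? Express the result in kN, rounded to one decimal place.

1002.0 kN

(Lr or S) → S = 302 kN.
C1: 1.25(449) + 1.3(109) + 0.7(302) = 914.4
C2: 1.3(449) + 1.4(137) + 0.75(302) = 1002.0
C3: 1.0(449) - 0.8(109) = 361.8
Maximum is from combination 2.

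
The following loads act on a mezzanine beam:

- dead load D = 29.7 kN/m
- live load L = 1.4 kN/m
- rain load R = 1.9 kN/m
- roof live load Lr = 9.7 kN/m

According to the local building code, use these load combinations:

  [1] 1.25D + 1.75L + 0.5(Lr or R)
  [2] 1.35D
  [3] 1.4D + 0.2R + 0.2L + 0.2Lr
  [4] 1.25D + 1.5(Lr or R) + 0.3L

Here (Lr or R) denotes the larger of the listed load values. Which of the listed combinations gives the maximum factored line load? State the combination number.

Combination 4

(Lr or R) → Lr = 9.7 kN/m.
[1] 1.25(29.7) + 1.75(1.4) + 0.5(9.7) = 44.4
[2] 1.35(29.7) = 40.1
[3] 1.4(29.7) + 0.2(1.9) + 0.2(1.4) + 0.2(9.7) = 41.6 + 0.4 + 0.3 + 1.9 = 44.2
[4] 1.25(29.7) + 1.5(9.7) + 0.3(1.4) = 37.1 + 14.6 + 0.4 = 52.1
The largest value is 52.1 kN/m from combination 4.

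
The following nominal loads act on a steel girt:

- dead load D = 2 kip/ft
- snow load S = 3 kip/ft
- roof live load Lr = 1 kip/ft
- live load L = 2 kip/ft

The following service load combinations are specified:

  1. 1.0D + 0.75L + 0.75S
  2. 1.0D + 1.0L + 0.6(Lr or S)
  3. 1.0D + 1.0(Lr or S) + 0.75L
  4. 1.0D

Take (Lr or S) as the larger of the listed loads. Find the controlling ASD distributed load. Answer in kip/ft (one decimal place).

6.5 kip/ft

(Lr or S) → S = 3 kip/ft.
1. 1.0(2) + 0.75(2) + 0.75(3) = 2.0 + 1.5 + 2.3 = 5.8
2. 1.0(2) + 1.0(2) + 0.6(3) = 2.0 + 2.0 + 1.8 = 5.8
3. 1.0(2) + 1.0(3) + 0.75(2) = 2.0 + 3.0 + 1.5 = 6.5
4. 1.0(2) = 2.0
Maximum is from combination 3.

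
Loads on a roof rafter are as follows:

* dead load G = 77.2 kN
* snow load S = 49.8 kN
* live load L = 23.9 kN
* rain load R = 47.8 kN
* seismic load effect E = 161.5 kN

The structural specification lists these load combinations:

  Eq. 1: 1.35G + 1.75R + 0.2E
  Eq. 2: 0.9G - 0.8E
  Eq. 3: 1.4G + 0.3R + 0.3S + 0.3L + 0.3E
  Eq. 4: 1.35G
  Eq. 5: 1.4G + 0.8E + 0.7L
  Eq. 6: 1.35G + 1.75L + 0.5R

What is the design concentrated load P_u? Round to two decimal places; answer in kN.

Eq. 1: 1.35(77.2) + 1.75(47.8) + 0.2(161.5) = 220.17
Eq. 2: 0.9(77.2) - 0.8(161.5) = -59.72
Eq. 3: 1.4(77.2) + 0.3(47.8) + 0.3(49.8) + 0.3(23.9) + 0.3(161.5) = 192.98
Eq. 4: 1.35(77.2) = 104.22
Eq. 5: 1.4(77.2) + 0.8(161.5) + 0.7(23.9) = 254.01
Eq. 6: 1.35(77.2) + 1.75(23.9) + 0.5(47.8) = 169.95
Combination 5 governs: P_u = 254.01 kN.

254.01 kN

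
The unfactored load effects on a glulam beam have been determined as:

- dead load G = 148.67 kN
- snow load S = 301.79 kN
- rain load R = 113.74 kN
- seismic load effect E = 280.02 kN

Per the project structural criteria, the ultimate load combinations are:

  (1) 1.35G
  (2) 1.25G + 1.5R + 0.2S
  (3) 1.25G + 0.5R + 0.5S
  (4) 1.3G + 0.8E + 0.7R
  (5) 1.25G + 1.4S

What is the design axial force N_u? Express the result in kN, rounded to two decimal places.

(1) 1.35(148.67) = 200.70
(2) 1.25(148.67) + 1.5(113.74) + 0.2(301.79) = 416.81
(3) 1.25(148.67) + 0.5(113.74) + 0.5(301.79) = 393.60
(4) 1.3(148.67) + 0.8(280.02) + 0.7(113.74) = 496.91
(5) 1.25(148.67) + 1.4(301.79) = 608.34
The controlling combination is 5, giving 608.34 kN.

608.34 kN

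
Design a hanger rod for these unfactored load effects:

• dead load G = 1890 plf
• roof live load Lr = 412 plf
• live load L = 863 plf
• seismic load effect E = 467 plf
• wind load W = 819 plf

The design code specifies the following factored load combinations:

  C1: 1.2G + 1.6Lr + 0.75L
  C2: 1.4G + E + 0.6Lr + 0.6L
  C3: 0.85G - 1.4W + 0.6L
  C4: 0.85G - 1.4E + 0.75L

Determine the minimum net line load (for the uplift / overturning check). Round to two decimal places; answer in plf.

977.70 plf

C1: 1.2(1890) + 1.6(412) + 0.75(863) = 3574.45
C2: 1.4(1890) + 1.0(467) + 0.6(412) + 0.6(863) = 3878.00
C3: 0.85(1890) - 1.4(819) + 0.6(863) = 977.70
C4: 0.85(1890) - 1.4(467) + 0.75(863) = 1599.95
Combination 3 gives the minimum: 977.70 plf.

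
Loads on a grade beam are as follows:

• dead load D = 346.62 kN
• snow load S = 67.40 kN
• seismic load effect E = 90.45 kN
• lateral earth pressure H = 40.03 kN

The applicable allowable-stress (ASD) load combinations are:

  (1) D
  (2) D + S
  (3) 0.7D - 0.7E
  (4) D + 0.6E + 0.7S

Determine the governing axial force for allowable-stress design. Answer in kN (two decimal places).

448.07 kN

(1) 1.0(346.62) = 346.62
(2) 1.0(346.62) + 1.0(67.40) = 414.02
(3) 0.7(346.62) - 0.7(90.45) = 179.32
(4) 1.0(346.62) + 0.6(90.45) + 0.7(67.40) = 448.07
The controlling combination is 4, giving 448.07 kN.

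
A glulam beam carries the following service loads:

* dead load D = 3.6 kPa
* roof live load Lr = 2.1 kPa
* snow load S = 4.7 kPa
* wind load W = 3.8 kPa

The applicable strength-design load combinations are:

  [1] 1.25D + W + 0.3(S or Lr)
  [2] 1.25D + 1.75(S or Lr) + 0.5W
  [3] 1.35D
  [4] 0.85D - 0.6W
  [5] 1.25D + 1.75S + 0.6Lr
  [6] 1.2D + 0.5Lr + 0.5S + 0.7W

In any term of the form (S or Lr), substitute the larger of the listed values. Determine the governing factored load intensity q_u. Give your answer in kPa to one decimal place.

14.6 kPa

(S or Lr) → S = 4.7 kPa.
[1] 1.25(3.6) + 1.0(3.8) + 0.3(4.7) = 4.5 + 3.8 + 1.4 = 9.7
[2] 1.25(3.6) + 1.75(4.7) + 0.5(3.8) = 4.5 + 8.2 + 1.9 = 14.6
[3] 1.35(3.6) = 4.9
[4] 0.85(3.6) - 0.6(3.8) = 3.1 - 2.3 = 0.8
[5] 1.25(3.6) + 1.75(4.7) + 0.6(2.1) = 4.5 + 8.2 + 1.3 = 14.0
[6] 1.2(3.6) + 0.5(2.1) + 0.5(4.7) + 0.7(3.8) = 10.4
Maximum is from combination 2.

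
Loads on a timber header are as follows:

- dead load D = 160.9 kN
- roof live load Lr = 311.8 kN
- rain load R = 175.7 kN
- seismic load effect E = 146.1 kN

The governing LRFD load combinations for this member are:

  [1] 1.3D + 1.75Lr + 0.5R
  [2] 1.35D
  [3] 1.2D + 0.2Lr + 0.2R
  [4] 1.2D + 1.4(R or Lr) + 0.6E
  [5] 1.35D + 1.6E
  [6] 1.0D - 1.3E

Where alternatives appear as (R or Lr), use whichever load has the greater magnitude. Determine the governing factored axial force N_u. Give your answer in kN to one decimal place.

842.7 kN

(R or Lr) → Lr = 311.8 kN.
[1] 1.3(160.9) + 1.75(311.8) + 0.5(175.7) = 842.7
[2] 1.35(160.9) = 217.2
[3] 1.2(160.9) + 0.2(311.8) + 0.2(175.7) = 193.1 + 62.4 + 35.1 = 290.6
[4] 1.2(160.9) + 1.4(311.8) + 0.6(146.1) = 193.1 + 436.5 + 87.7 = 717.3
[5] 1.35(160.9) + 1.6(146.1) = 217.2 + 233.8 = 451.0
[6] 1.0(160.9) - 1.3(146.1) = 160.9 - 189.9 = -29.0
Maximum is from combination 1.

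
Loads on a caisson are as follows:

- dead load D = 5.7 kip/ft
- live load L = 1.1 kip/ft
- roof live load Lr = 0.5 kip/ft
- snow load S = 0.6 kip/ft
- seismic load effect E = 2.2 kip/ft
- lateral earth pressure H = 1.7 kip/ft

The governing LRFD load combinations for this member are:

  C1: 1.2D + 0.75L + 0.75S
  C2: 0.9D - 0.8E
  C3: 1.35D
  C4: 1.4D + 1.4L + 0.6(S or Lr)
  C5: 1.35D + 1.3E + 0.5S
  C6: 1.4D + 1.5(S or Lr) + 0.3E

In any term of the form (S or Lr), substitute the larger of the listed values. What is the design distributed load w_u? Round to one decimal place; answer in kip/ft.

10.9 kip/ft

(S or Lr) → S = 0.6 kip/ft.
C1: 1.2(5.7) + 0.75(1.1) + 0.75(0.6) = 6.8 + 0.8 + 0.5 = 8.1
C2: 0.9(5.7) - 0.8(2.2) = 3.4
C3: 1.35(5.7) = 7.7
C4: 1.4(5.7) + 1.4(1.1) + 0.6(0.6) = 8.0 + 1.5 + 0.4 = 9.9
C5: 1.35(5.7) + 1.3(2.2) + 0.5(0.6) = 7.7 + 2.9 + 0.3 = 10.9
C6: 1.4(5.7) + 1.5(0.6) + 0.3(2.2) = 9.5
Combination 5 governs: w_u = 10.9 kip/ft.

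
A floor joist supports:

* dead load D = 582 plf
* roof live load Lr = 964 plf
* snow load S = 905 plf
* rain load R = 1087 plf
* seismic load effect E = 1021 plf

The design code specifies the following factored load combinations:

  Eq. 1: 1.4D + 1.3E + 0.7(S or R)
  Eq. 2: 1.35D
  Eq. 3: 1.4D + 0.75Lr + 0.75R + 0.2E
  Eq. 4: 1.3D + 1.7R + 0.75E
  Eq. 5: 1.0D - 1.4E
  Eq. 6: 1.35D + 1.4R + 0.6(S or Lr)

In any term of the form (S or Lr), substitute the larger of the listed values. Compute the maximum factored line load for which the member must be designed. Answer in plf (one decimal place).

3370.3 plf

(S or R) → R = 1087 plf; (S or Lr) → Lr = 964 plf.
Eq. 1: 1.4(582) + 1.3(1021) + 0.7(1087) = 814.8 + 1327.3 + 760.9 = 2903.0
Eq. 2: 1.35(582) = 785.7
Eq. 3: 1.4(582) + 0.75(964) + 0.75(1087) + 0.2(1021) = 814.8 + 723.0 + 815.3 + 204.2 = 2557.3
Eq. 4: 1.3(582) + 1.7(1087) + 0.75(1021) = 756.6 + 1847.9 + 765.8 = 3370.3
Eq. 5: 1.0(582) - 1.4(1021) = 582.0 - 1429.4 = -847.4
Eq. 6: 1.35(582) + 1.4(1087) + 0.6(964) = 785.7 + 1521.8 + 578.4 = 2885.9
Combination 4 governs: w_u = 3370.3 plf.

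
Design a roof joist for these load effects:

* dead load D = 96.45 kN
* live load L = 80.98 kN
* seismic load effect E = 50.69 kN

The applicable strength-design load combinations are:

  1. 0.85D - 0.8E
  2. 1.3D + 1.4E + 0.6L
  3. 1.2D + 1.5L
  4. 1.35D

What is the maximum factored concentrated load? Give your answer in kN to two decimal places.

244.94 kN

1. 0.85(96.45) - 0.8(50.69) = 81.98 - 40.55 = 41.43
2. 1.3(96.45) + 1.4(50.69) + 0.6(80.98) = 244.94
3. 1.2(96.45) + 1.5(80.98) = 115.74 + 121.47 = 237.21
4. 1.35(96.45) = 130.21
Maximum is from combination 2.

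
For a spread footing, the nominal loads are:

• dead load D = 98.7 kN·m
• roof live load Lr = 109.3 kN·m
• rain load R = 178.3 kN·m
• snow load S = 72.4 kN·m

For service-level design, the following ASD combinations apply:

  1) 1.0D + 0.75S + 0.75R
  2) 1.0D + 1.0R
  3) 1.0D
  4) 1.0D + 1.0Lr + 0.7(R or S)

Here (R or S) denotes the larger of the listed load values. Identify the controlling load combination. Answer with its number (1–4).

Combination 4

(R or S) → R = 178.3 kN·m.
1) 1.0(98.7) + 0.75(72.4) + 0.75(178.3) = 98.70 + 54.30 + 133.73 = 286.73
2) 1.0(98.7) + 1.0(178.3) = 98.70 + 178.30 = 277.00
3) 1.0(98.7) = 98.70
4) 1.0(98.7) + 1.0(109.3) + 0.7(178.3) = 98.70 + 109.30 + 124.81 = 332.81
The largest value is 332.81 kN·m from combination 4.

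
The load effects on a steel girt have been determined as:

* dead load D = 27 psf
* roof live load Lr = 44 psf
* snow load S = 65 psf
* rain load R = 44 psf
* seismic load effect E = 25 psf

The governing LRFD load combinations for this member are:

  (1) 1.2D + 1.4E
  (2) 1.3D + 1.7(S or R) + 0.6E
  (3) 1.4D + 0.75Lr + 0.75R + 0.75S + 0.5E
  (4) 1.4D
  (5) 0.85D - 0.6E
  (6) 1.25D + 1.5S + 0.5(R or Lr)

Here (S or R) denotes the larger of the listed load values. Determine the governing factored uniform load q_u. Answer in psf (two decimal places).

165.05 psf

(S or R) → S = 65 psf; (R or Lr) → R = 44 psf.
(1) 1.2(27) + 1.4(25) = 32.40 + 35.00 = 67.40
(2) 1.3(27) + 1.7(65) + 0.6(25) = 35.10 + 110.50 + 15.00 = 160.60
(3) 1.4(27) + 0.75(44) + 0.75(44) + 0.75(65) + 0.5(25) = 37.80 + 33.00 + 33.00 + 48.75 + 12.50 = 165.05
(4) 1.4(27) = 37.80
(5) 0.85(27) - 0.6(25) = 22.95 - 15.00 = 7.95
(6) 1.25(27) + 1.5(65) + 0.5(44) = 33.75 + 97.50 + 22.00 = 153.25
Combination 3 governs: q_u = 165.05 psf.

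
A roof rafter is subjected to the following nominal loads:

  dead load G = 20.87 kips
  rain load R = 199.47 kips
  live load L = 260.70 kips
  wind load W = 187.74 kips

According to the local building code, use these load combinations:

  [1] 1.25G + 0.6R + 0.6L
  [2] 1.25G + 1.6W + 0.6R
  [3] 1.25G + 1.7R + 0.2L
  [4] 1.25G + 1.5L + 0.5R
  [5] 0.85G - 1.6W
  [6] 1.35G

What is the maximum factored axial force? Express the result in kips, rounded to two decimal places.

[1] 1.25(20.87) + 0.6(199.47) + 0.6(260.70) = 26.09 + 119.68 + 156.42 = 302.19
[2] 1.25(20.87) + 1.6(187.74) + 0.6(199.47) = 26.09 + 300.38 + 119.68 = 446.15
[3] 1.25(20.87) + 1.7(199.47) + 0.2(260.70) = 26.09 + 339.10 + 52.14 = 417.33
[4] 1.25(20.87) + 1.5(260.70) + 0.5(199.47) = 516.87
[5] 0.85(20.87) - 1.6(187.74) = 17.74 - 300.38 = -282.64
[6] 1.35(20.87) = 28.17
The controlling combination is 4, giving 516.87 kips.

516.87 kips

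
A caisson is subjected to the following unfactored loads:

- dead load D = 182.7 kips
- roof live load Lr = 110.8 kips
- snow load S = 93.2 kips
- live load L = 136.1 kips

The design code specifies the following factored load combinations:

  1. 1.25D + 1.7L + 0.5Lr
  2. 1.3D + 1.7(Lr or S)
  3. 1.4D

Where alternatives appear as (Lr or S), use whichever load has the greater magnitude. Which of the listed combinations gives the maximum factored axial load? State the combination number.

(Lr or S) → Lr = 110.8 kips.
1. 1.25(182.7) + 1.7(136.1) + 0.5(110.8) = 515.15
2. 1.3(182.7) + 1.7(110.8) = 425.87
3. 1.4(182.7) = 255.78
The largest value is 515.15 kips from combination 1.

Combination 1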